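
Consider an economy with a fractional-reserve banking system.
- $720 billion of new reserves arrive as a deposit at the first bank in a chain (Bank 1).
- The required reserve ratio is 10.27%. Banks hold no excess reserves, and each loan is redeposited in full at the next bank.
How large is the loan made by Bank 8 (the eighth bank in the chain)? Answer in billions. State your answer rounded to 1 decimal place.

Each bank lends a fraction (1 − rr) = 0.8973 of the deposit it receives, so Bank 8 receives 720·0.8973^7 and lends 720·0.8973^8 ≈ 302.5756 billion.

$302.6 billion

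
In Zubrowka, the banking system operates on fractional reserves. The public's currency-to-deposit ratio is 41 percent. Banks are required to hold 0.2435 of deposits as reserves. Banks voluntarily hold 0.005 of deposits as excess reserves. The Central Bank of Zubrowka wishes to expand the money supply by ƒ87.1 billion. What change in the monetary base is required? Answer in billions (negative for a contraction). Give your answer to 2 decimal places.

The money multiplier is m = (1 + c) / (rr + e + c) = (1 + 0.41) / (0.2435 + 0.005 + 0.41) ≈ 2.14123.
ΔMB = ΔM / m = (+87.1) / 2.14123 ≈ 40.6776 billion.

ƒ40.68 billion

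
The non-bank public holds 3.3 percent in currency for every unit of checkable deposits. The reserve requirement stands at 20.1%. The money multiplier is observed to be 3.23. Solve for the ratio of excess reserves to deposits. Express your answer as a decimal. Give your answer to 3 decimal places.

Using m = 3.23. Since m = (1 + c)/(c + rr + e), the denominator satisfies c + rr + e = (1 + c)/m = (1 + 0.033) / 3.23 ≈ 0.319814.
With c = 0.033 and rr = 0.201, the ratio of excess reserves to deposits is 0.319814 − 0.033 − 0.201 = 0.085814.

0.086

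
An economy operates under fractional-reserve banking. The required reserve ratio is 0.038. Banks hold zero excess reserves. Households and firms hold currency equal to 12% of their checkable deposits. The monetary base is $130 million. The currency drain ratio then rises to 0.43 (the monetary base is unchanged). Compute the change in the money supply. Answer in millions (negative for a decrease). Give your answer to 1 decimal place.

-524.3 million

Initially m₁ = (1 + 0.12) / (0.038 + 0.12) ≈ 7.08861, so M₁ = 7.08861 × 130 = 921.5193 million.
After the change m₂ = (1 + 0.43) / (0.038 + 0.43) ≈ 3.05556, so M₂ = 3.05556 × 130 = 397.2228 million.
ΔM = M₂ − M₁ = 397.2228 − 921.5193 = -524.2965 million.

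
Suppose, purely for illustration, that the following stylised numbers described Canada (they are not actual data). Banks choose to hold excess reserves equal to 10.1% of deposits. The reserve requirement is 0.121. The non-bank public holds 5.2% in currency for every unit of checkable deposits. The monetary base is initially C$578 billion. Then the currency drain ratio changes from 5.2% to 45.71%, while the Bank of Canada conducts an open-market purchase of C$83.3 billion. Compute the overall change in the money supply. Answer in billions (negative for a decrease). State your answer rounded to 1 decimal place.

Before: m₁ = (1 + 0.052) / (0.121 + 0.101 + 0.052) ≈ 3.83942, MB₁ = 578, so M₁ = 3.83942 × 578 ≈ 2219.1848 billion.
After: m₂ = (1 + 0.4571) / (0.121 + 0.101 + 0.4571) ≈ 2.14563, MB₂ = 578 + 83.3 = 661.3, so M₂ = 2.14563 × 661.3 ≈ 1418.9051 billion.
ΔM = M₂ − M₁ = 1418.9051 − 2219.1848 = -800.2797 billion.

-800.3 billion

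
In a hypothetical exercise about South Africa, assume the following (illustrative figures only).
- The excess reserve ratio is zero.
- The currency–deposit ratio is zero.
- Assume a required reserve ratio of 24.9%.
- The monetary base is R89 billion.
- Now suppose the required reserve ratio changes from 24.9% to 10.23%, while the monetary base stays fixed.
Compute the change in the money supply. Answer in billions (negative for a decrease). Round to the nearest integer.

Initially m₁ = 1 / (0.249) ≈ 4.0161, so M₁ = 4.0161 × 89 = 357.4329 billion.
After the change m₂ = 1 / (0.1023) ≈ 9.7752, so M₂ = 9.7752 × 89 = 869.9928 billion.
ΔM = M₂ − M₁ = 869.9928 − 357.4329 = 512.5599 billion.

R513 billion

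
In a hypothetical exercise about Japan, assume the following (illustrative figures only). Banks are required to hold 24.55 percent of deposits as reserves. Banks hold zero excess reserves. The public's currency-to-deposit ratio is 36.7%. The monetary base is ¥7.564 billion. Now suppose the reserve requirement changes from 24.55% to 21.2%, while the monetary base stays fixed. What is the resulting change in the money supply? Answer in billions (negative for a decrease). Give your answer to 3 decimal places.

¥0.977 billion

Initially m₁ = (1 + 0.367) / (0.2455 + 0.367) ≈ 2.23184, so M₁ = 2.23184 × 7.564 ≈ 16.8816 billion.
After the change m₂ = (1 + 0.367) / (0.212 + 0.367) ≈ 2.36097, so M₂ = 2.36097 × 7.564 ≈ 17.8584 billion.
ΔM = M₂ − M₁ = 17.8584 − 16.8816 = 0.9768 billion.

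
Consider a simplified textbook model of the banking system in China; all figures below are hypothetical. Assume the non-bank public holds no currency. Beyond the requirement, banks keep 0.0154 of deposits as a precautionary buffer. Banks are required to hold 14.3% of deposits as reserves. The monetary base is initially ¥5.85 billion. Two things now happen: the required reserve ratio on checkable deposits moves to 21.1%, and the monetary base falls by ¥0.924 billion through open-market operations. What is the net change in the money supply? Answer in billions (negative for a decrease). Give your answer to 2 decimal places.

Before: m₁ = 1 / (0.143 + 0.0154) ≈ 6.3131, MB₁ = 5.85, so M₁ = 6.3131 × 5.85 ≈ 36.9316 billion.
After: m₂ = 1 / (0.211 + 0.0154) ≈ 4.4170, MB₂ = 5.85 − 0.924 = 4.926, so M₂ = 4.4170 × 4.926 ≈ 21.7581 billion.
ΔM = M₂ − M₁ = 21.7581 − 36.9316 = -15.1735 billion.

-15.17 billion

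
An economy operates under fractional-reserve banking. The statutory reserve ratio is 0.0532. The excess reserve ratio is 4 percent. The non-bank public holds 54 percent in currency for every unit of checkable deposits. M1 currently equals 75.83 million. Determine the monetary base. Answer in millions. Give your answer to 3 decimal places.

31.179 million

The money multiplier is m = (1 + c) / (rr + e + c) = (1 + 0.54) / (0.0532 + 0.04 + 0.54) ≈ 2.432091.
MB = M / m = 75.83 / 2.432091 ≈ 31.1789 million.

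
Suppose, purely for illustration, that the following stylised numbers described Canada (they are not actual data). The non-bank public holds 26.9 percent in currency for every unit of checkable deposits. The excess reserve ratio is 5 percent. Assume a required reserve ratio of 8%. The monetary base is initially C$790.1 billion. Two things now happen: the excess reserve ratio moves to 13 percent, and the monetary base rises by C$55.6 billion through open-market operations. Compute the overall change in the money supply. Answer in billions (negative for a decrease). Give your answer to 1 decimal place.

Before: m₁ = (1 + 0.269) / (0.08 + 0.05 + 0.269) ≈ 3.18045, MB₁ = 790.1, so M₁ = 3.18045 × 790.1 ≈ 2512.8735 billion.
After: m₂ = (1 + 0.269) / (0.08 + 0.13 + 0.269) ≈ 2.64927, MB₂ = 790.1 + 55.6 = 845.7, so M₂ = 2.64927 × 845.7 ≈ 2240.4876 billion.
ΔM = M₂ − M₁ = 2240.4876 − 2512.8735 = -272.3859 billion.

-272.4 billion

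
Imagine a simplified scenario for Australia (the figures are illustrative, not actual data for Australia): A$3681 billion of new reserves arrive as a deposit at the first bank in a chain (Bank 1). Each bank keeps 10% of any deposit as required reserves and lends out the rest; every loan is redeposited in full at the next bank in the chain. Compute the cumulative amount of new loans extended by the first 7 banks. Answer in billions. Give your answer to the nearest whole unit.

Bank i lends (1 − rr)^i of the original deposit: Bank 1 lends 3681·0.9000 = 3312.9000, Bank 2 lends 3681·0.9000² = 2981.6100, and so on.
Summing a geometric series: total = 3681·[0.9000·(1 − 0.9000^7) / (1 − 0.9000)] ≈ 17283.5020 billion.

A$17284 billion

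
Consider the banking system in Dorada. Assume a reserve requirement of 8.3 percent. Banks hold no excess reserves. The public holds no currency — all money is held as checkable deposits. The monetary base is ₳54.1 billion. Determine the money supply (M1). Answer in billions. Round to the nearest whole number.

With no currency drain or excess reserves, the money multiplier is m = 1/rr = 1/0.083 ≈ 12.0482.
Money supply M = m × MB = 12.0482 × 54.1 ≈ 651.8076 billion.

₳652 billion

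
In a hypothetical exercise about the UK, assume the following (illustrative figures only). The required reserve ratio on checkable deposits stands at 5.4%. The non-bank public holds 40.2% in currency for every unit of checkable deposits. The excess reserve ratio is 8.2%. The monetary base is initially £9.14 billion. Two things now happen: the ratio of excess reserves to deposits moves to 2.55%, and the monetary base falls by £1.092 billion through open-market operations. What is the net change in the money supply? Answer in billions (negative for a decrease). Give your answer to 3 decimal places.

-0.385 billion

Before: m₁ = (1 + 0.402) / (0.054 + 0.082 + 0.402) ≈ 2.60595, MB₁ = 9.14, so M₁ = 2.60595 × 9.14 ≈ 23.8184 billion.
After: m₂ = (1 + 0.402) / (0.054 + 0.0255 + 0.402) ≈ 2.91173, MB₂ = 9.14 − 1.092 = 8.048, so M₂ = 2.91173 × 8.048 ≈ 23.4336 billion.
ΔM = M₂ − M₁ = 23.4336 − 23.8184 = -0.3848 billion.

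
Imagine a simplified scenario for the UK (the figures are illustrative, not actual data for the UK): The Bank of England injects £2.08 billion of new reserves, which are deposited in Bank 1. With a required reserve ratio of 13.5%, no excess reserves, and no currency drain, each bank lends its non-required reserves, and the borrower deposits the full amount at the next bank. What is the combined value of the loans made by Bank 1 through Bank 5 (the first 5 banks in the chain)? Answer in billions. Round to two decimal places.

£6.87 billion

Bank i lends (1 − rr)^i of the original deposit: Bank 1 lends 2.08·0.8650 = 1.7992, Bank 2 lends 2.08·0.8650² ≈ 1.5563, and so on.
Summing a geometric series: total = 2.08·[0.8650·(1 − 0.8650^5) / (1 − 0.8650)] ≈ 6.8734 billion.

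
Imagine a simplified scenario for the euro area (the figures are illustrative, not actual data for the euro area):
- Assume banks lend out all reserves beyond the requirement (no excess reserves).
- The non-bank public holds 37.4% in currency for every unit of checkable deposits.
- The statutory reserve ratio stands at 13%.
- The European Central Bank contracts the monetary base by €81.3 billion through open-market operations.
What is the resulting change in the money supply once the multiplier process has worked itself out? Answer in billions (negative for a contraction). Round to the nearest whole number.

The money multiplier is m = (1 + c) / (rr + c) = (1 + 0.374) / (0.13 + 0.374) ≈ 2.7262.
The sale removes 81.3 billion of base, so ΔM = m × ΔMB = 2.7262 × (−81.3) ≈ -221.6401 billion.

-222 billion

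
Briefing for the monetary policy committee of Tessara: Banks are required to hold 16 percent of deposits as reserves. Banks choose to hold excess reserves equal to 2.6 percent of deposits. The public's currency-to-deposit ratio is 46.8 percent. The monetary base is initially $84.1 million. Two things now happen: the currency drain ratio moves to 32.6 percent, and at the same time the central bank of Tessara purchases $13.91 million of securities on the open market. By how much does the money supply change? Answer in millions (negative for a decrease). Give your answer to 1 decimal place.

$65.1 million

Before: m₁ = (1 + 0.468) / (0.16 + 0.026 + 0.468) ≈ 2.2446, MB₁ = 84.1, so M₁ = 2.2446 × 84.1 ≈ 188.7709 million.
After: m₂ = (1 + 0.326) / (0.16 + 0.026 + 0.326) ≈ 2.5898, MB₂ = 84.1 + 13.91 = 98.01, so M₂ = 2.5898 × 98.01 ≈ 253.8263 million.
ΔM = M₂ − M₁ = 253.8263 − 188.7709 = 65.0554 million.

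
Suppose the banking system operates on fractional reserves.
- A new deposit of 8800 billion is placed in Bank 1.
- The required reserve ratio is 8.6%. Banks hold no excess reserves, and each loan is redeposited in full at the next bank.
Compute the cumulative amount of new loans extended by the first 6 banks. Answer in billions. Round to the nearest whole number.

38999 billion

Bank i lends (1 − rr)^i of the original deposit: Bank 1 lends 8800·0.9140 = 8043.2000, Bank 2 lends 8800·0.9140² = 7351.4848, and so on.
Summing a geometric series: total = 8800·[0.9140·(1 − 0.9140^6) / (1 − 0.9140)] ≈ 38999.0852 billion.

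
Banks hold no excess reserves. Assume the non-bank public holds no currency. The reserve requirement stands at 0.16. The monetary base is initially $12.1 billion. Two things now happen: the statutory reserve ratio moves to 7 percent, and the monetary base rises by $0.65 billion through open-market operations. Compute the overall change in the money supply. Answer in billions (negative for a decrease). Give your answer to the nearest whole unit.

Before: m₁ = 1 / (0.16) = 6.25, MB₁ = 12.1, so M₁ = 6.25 × 12.1 = 75.625 billion.
After: m₂ = 1 / (0.07) ≈ 14.2857, MB₂ = 12.1 + 0.65 = 12.75, so M₂ = 14.2857 × 12.75 ≈ 182.1427 billion.
ΔM = M₂ − M₁ = 182.1427 − 75.625 = 106.5177 billion.

$107 billion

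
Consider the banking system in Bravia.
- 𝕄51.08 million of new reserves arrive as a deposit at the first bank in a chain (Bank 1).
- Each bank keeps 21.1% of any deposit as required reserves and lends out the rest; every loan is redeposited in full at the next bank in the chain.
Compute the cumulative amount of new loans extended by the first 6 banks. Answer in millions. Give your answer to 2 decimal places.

𝕄144.93 million

Bank i lends (1 − rr)^i of the original deposit: Bank 1 lends 51.08·0.7890 ≈ 40.3021, Bank 2 lends 51.08·0.7890² ≈ 31.7984, and so on.
Summing a geometric series: total = 51.08·[0.7890·(1 − 0.7890^6) / (1 − 0.7890)] ≈ 144.9258 million.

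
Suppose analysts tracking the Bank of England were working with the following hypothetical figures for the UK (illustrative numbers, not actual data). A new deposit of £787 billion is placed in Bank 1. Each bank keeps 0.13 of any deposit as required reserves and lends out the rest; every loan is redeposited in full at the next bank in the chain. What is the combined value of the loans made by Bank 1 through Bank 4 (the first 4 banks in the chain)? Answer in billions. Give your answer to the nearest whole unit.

Bank i lends (1 − rr)^i of the original deposit: Bank 1 lends 787·0.8700 = 684.6900, Bank 2 lends 787·0.8700² = 595.6803, and so on.
Summing a geometric series: total = 787·[0.8700·(1 − 0.8700^4) / (1 − 0.8700)] ≈ 2249.4826 billion.

£2249 billion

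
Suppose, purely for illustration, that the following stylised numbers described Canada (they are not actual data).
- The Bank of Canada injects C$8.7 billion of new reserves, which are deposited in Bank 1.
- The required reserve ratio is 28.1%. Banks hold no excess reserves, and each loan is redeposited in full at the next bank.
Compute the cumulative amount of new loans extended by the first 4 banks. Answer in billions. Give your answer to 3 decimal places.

C$16.312 billion

Bank i lends (1 − rr)^i of the original deposit: Bank 1 lends 8.7·0.7190 = 6.2553, Bank 2 lends 8.7·0.7190² ≈ 4.4976, and so on.
Summing a geometric series: total = 8.7·[0.7190·(1 − 0.7190^4) / (1 − 0.7190)] ≈ 16.3117 billion.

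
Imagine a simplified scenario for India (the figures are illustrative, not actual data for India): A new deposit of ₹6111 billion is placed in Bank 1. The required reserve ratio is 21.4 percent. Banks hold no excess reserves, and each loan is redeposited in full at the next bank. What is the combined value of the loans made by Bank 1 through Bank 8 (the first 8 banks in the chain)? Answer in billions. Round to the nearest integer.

₹19175 billion

Bank i lends (1 − rr)^i of the original deposit: Bank 1 lends 6111·0.7860 = 4803.2460, Bank 2 lends 6111·0.7860² ≈ 3775.3514, and so on.
Summing a geometric series: total = 6111·[0.7860·(1 − 0.7860^8) / (1 − 0.7860)] ≈ 19175.4236 billion.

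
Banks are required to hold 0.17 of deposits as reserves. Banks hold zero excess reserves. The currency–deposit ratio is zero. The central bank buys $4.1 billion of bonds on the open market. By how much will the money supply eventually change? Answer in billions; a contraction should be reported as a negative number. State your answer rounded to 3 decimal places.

$24.118 billion

The simple money multiplier is m = 1/rr = 1/0.17 ≈ 5.88235.
An open-market purchase increases the monetary base by 4.1 billion, so ΔM = m × ΔMB = 5.88235 × 4.1 ≈ 24.1176 billion.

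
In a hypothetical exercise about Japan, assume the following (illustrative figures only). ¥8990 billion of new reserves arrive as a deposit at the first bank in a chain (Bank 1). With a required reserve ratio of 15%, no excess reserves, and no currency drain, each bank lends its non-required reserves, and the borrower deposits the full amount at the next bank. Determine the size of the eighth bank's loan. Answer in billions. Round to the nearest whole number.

¥2450 billion

Each bank lends a fraction (1 − rr) = 0.8500 of the deposit it receives, so Bank 8 receives 8990·0.8500^7 and lends 8990·0.8500^8 ≈ 2449.6898 billion.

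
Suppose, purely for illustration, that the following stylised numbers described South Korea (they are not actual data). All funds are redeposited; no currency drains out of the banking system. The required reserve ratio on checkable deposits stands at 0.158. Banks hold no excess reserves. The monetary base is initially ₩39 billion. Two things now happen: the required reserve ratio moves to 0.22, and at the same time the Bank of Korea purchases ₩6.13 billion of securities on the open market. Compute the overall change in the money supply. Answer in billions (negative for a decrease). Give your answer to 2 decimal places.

-41.70 billion

Before: m₁ = 1 / (0.158) ≈ 6.32911, MB₁ = 39, so M₁ = 6.32911 × 39 ≈ 246.8353 billion.
After: m₂ = 1 / (0.22) ≈ 4.54545, MB₂ = 39 + 6.13 = 45.13, so M₂ = 4.54545 × 45.13 ≈ 205.1362 billion.
ΔM = M₂ − M₁ = 205.1362 − 246.8353 = -41.6991 billion.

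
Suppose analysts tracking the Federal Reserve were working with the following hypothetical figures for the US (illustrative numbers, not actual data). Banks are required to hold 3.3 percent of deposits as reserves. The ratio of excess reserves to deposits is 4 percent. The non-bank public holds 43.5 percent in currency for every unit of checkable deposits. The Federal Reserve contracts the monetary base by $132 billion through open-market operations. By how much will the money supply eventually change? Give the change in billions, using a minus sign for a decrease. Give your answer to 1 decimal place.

The money multiplier is m = (1 + c) / (rr + e + c) = (1 + 0.435) / (0.033 + 0.04 + 0.435) ≈ 2.82480.
The sale removes 132 billion of base, so ΔM = m × ΔMB = 2.82480 × (−132) = -372.8736 billion.

-372.9 billion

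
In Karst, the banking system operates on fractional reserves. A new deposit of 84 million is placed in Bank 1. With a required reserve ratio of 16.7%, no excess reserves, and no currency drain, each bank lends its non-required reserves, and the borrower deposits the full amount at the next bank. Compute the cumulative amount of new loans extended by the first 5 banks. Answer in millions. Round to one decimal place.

Bank i lends (1 − rr)^i of the original deposit: Bank 1 lends 84·0.8330 = 69.9720, Bank 2 lends 84·0.8330² ≈ 58.2867, and so on.
Summing a geometric series: total = 84·[0.8330·(1 − 0.8330^5) / (1 − 0.8330)] ≈ 250.9462 million.

250.9 million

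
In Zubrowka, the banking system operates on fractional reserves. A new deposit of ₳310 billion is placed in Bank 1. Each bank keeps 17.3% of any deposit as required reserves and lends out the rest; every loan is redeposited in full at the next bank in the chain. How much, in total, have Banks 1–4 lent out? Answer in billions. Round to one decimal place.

Bank i lends (1 − rr)^i of the original deposit: Bank 1 lends 310·0.8270 = 256.3700, Bank 2 lends 310·0.8270² ≈ 212.0180, and so on.
Summing a geometric series: total = 310·[0.8270·(1 − 0.8270^4) / (1 − 0.8270)] ≈ 788.7321 billion.

₳788.7 billion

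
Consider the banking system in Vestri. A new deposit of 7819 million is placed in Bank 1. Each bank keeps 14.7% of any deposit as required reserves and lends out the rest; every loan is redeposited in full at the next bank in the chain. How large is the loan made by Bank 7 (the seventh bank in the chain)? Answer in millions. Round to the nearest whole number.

2569 million

Each bank lends a fraction (1 − rr) = 0.8530 of the deposit it receives, so Bank 7 receives 7819·0.8530^6 and lends 7819·0.8530^7 ≈ 2569.1794 million.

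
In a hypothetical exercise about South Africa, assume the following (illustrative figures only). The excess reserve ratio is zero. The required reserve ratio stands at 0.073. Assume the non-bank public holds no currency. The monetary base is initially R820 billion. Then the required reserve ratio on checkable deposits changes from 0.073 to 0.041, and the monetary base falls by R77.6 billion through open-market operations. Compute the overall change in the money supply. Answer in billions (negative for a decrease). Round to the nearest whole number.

R6874 billion

Before: m₁ = 1 / (0.073) ≈ 13.6986, MB₁ = 820, so M₁ = 13.6986 × 820 = 11232.852 billion.
After: m₂ = 1 / (0.041) ≈ 24.3902, MB₂ = 820 − 77.6 = 742.4, so M₂ = 24.3902 × 742.4 ≈ 18107.2845 billion.
ΔM = M₂ − M₁ = 18107.2845 − 11232.852 = 6874.4325 billion.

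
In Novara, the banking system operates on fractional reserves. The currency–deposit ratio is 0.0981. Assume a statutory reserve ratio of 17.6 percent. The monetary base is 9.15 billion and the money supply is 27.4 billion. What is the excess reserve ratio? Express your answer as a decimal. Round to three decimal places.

Using m = M/MB = 27.4/9.15 ≈ 2.994536. Since m = (1 + c)/(c + rr + e), the denominator satisfies c + rr + e = (1 + c)/m = (1 + 0.0981) / 2.994536 ≈ 0.366701.
With c = 0.0981 and rr = 0.176, the excess reserve ratio is 0.366701 − 0.0981 − 0.176 = 0.092601.

0.093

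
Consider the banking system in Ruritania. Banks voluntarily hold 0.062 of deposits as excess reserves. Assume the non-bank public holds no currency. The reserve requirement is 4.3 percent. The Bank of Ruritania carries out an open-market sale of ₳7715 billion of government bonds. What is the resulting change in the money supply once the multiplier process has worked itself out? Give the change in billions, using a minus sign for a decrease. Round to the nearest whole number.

The money multiplier is m = 1 / (rr + e) = 1 / (0.043 + 0.062) ≈ 9.52381.
The sale removes 7715 billion of base, so ΔM = m × ΔMB = 9.52381 × (−7715) ≈ -73476.1941 billion.

-73476 billion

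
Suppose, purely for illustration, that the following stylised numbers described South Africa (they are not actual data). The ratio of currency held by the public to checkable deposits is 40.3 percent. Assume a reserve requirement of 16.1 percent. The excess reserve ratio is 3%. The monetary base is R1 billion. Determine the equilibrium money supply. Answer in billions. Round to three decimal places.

The money multiplier is m = (1 + c) / (rr + e + c) = (1 + 0.403) / (0.161 + 0.03 + 0.403) ≈ 2.3620.
So M = m × MB = 2.3620 × 1 = 2.362 billion.

R2.362 billion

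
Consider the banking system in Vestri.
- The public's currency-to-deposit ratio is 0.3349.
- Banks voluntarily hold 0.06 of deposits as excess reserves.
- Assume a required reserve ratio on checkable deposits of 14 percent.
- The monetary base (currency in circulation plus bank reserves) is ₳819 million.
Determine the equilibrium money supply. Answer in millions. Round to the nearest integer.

The money multiplier is m = (1 + c) / (rr + e + c) = (1 + 0.3349) / (0.14 + 0.06 + 0.3349) ≈ 2.4956.
So M = m × MB = 2.4956 × 819 = 2043.8964 million.

₳2044 million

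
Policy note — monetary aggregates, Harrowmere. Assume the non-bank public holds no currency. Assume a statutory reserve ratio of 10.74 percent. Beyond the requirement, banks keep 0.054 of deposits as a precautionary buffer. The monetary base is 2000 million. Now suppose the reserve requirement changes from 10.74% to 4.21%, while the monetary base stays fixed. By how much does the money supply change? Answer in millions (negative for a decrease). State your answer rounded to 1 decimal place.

Initially m₁ = 1 / (0.1074 + 0.054) ≈ 6.195787, so M₁ = 6.195787 × 2000 = 12391.574 million.
After the change m₂ = 1 / (0.0421 + 0.054) ≈ 10.405827, so M₂ = 10.405827 × 2000 = 20811.654 million.
ΔM = M₂ − M₁ = 20811.654 − 12391.574 = 8420.08 million.

8420.1 million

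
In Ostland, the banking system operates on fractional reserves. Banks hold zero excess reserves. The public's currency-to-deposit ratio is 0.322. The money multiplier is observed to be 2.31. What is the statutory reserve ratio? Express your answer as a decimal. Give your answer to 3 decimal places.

Using m = 2.31. Since m = (1 + c)/(c + rr + e), the denominator satisfies c + rr + e = (1 + c)/m = (1 + 0.322) / 2.31 ≈ 0.572294.
With c = 0.322 and e = 0, the statutory reserve ratio is 0.572294 − 0.322 − 0 = 0.250294.

0.250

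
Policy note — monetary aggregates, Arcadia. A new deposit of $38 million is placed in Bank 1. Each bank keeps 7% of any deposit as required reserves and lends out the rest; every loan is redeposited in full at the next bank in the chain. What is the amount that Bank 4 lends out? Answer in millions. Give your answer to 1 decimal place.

$28.4 million

Each bank lends a fraction (1 − rr) = 0.9300 of the deposit it receives, so Bank 4 receives 38·0.9300^3 and lends 38·0.9300^4 ≈ 28.4260 million.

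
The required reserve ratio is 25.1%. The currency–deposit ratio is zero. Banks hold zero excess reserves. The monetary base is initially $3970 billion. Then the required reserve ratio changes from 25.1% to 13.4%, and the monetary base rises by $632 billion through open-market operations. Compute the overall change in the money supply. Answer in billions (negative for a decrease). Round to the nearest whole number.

Before: m₁ = 1 / (0.251) ≈ 3.98406, MB₁ = 3970, so M₁ = 3.98406 × 3970 = 15816.7182 billion.
After: m₂ = 1 / (0.134) ≈ 7.46269, MB₂ = 3970 + 632 = 4602, so M₂ = 7.46269 × 4602 ≈ 34343.2994 billion.
ΔM = M₂ − M₁ = 34343.2994 − 15816.7182 = 18526.5812 billion.

$18527 billion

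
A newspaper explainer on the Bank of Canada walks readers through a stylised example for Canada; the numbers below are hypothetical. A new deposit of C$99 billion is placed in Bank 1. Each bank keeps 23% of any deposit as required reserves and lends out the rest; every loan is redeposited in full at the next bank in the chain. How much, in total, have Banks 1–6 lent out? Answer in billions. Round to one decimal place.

Bank i lends (1 − rr)^i of the original deposit: Bank 1 lends 99·0.7700 = 76.2300, Bank 2 lends 99·0.7700² = 58.6971, and so on.
Summing a geometric series: total = 99·[0.7700·(1 − 0.7700^6) / (1 − 0.7700)] ≈ 262.3564 billion.

C$262.4 billion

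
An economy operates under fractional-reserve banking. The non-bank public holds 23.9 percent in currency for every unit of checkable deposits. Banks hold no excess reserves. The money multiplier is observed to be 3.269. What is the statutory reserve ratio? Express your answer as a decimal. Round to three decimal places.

Using m = 3.269. Since m = (1 + c)/(c + rr + e), the denominator satisfies c + rr + e = (1 + c)/m = (1 + 0.239) / 3.269 ≈ 0.379015.
With c = 0.239 and e = 0, the statutory reserve ratio is 0.379015 − 0.239 − 0 = 0.140015.

0.140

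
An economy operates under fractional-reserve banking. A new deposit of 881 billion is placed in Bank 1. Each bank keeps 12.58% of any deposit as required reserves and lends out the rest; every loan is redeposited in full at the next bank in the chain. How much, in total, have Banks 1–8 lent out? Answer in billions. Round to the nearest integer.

4034 billion

Bank i lends (1 − rr)^i of the original deposit: Bank 1 lends 881·0.8742 = 770.1702, Bank 2 lends 881·0.8742² ≈ 673.2828, and so on.
Summing a geometric series: total = 881·[0.8742·(1 − 0.8742^8) / (1 − 0.8742)] ≈ 4033.8816 billion.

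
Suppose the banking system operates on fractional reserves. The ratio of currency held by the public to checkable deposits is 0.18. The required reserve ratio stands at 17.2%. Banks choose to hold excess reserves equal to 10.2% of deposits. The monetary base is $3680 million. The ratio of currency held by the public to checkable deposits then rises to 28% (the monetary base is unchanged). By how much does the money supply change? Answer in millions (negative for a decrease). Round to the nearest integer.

Initially m₁ = (1 + 0.18) / (0.172 + 0.102 + 0.18) ≈ 2.59912, so M₁ = 2.59912 × 3680 = 9564.7616 million.
After the change m₂ = (1 + 0.28) / (0.172 + 0.102 + 0.28) ≈ 2.31047, so M₂ = 2.31047 × 3680 = 8502.5296 million.
ΔM = M₂ − M₁ = 8502.5296 − 9564.7616 = -1062.232 million.

-1062 million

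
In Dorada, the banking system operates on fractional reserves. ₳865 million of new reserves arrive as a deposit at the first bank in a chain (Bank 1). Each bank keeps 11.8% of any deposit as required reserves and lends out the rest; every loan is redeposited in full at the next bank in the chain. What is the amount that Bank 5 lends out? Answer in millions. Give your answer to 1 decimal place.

Each bank lends a fraction (1 − rr) = 0.8820 of the deposit it receives, so Bank 5 receives 865·0.8820^4 and lends 865·0.8820^5 ≈ 461.6991 million.

₳461.7 million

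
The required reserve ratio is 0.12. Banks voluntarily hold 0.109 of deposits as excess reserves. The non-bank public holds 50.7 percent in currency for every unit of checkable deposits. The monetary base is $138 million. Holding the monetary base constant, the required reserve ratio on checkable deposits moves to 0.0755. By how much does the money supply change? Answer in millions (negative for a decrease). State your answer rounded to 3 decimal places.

Initially m₁ = (1 + 0.507) / (0.12 + 0.109 + 0.507) ≈ 2.0475543, so M₁ = 2.0475543 × 138 ≈ 282.5625 million.
After the change m₂ = (1 + 0.507) / (0.0755 + 0.109 + 0.507) ≈ 2.1793203, so M₂ = 2.1793203 × 138 ≈ 300.7462 million.
ΔM = M₂ − M₁ = 300.7462 − 282.5625 = 18.1837 million.

$18.184 million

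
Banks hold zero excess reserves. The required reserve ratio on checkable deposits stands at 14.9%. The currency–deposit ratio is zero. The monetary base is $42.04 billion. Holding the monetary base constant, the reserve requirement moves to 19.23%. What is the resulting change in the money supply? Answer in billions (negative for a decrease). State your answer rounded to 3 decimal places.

-63.531 billion

Initially m₁ = 1 / (0.149) ≈ 6.711409, so M₁ = 6.711409 × 42.04 ≈ 282.1476 billion.
After the change m₂ = 1 / (0.1923) ≈ 5.200208, so M₂ = 5.200208 × 42.04 ≈ 218.6167 billion.
ΔM = M₂ − M₁ = 218.6167 − 282.1476 = -63.5309 billion.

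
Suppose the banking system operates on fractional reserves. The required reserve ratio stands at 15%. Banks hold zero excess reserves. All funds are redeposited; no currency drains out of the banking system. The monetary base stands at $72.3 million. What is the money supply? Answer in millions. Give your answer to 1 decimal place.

$482.0 million

With no currency drain or excess reserves, the money multiplier is m = 1/rr = 1/0.15 ≈ 6.6667.
Money supply M = m × MB = 6.6667 × 72.3 ≈ 482.0024 million.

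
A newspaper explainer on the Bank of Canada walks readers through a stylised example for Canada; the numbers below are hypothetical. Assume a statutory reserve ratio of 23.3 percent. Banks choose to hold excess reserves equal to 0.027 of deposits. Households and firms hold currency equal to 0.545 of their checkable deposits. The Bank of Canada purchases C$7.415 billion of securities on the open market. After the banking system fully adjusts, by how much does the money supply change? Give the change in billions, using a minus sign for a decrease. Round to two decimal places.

C$14.23 billion

The money multiplier is m = (1 + c) / (rr + e + c) = (1 + 0.545) / (0.233 + 0.027 + 0.545) ≈ 1.9193.
The purchase adds 7.415 billion of base, so ΔM = m × ΔMB = 1.9193 × (+7.415) ≈ 14.2316 billion.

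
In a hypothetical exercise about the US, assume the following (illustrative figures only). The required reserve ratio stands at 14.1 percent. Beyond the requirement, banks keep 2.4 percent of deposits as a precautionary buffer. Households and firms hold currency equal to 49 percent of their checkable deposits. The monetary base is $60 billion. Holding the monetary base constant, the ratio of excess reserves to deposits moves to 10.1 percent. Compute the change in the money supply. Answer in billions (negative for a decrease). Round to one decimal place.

Initially m₁ = (1 + 0.49) / (0.141 + 0.024 + 0.49) ≈ 2.2748, so M₁ = 2.2748 × 60 = 136.488 billion.
After the change m₂ = (1 + 0.49) / (0.141 + 0.101 + 0.49) ≈ 2.0355, so M₂ = 2.0355 × 60 = 122.13 billion.
ΔM = M₂ − M₁ = 122.13 − 136.488 = -14.358 billion.

-14.4 billion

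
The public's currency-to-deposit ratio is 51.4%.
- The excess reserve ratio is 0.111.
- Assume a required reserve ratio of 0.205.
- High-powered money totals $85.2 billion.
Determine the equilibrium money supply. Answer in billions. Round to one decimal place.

The money multiplier is m = (1 + c) / (rr + e + c) = (1 + 0.514) / (0.205 + 0.111 + 0.514) ≈ 1.8241.
So M = m × MB = 1.8241 × 85.2 ≈ 155.4133 billion.

$155.4 billion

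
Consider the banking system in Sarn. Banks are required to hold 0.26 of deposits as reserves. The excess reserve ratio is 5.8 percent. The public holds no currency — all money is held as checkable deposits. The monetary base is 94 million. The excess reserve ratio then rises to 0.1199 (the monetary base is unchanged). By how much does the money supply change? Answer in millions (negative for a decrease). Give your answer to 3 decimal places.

-48.164 million

Initially m₁ = 1 / (0.26 + 0.058) ≈ 3.144654, so M₁ = 3.144654 × 94 ≈ 295.5975 million.
After the change m₂ = 1 / (0.26 + 0.1199) ≈ 2.632272, so M₂ = 2.632272 × 94 ≈ 247.4336 million.
ΔM = M₂ − M₁ = 247.4336 − 295.5975 = -48.1639 million.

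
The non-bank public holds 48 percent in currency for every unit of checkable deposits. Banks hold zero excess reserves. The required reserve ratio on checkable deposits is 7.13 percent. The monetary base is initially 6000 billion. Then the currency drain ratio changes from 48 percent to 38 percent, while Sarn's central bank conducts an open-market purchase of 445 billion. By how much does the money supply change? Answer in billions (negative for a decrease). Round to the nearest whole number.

3600 billion

Before: m₁ = (1 + 0.48) / (0.0713 + 0.48) ≈ 2.68456, MB₁ = 6000, so M₁ = 2.68456 × 6000 = 16107.36 billion.
After: m₂ = (1 + 0.38) / (0.0713 + 0.38) ≈ 3.05783, MB₂ = 6000 + 445 = 6445, so M₂ = 3.05783 × 6445 ≈ 19707.7144 billion.
ΔM = M₂ − M₁ = 19707.7144 − 16107.36 = 3600.3544 billion.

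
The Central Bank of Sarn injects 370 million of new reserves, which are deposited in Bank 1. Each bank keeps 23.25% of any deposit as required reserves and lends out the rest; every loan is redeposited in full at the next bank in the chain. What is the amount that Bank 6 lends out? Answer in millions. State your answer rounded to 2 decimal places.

75.63 million

Each bank lends a fraction (1 − rr) = 0.7675 of the deposit it receives, so Bank 6 receives 370·0.7675^5 and lends 370·0.7675^6 ≈ 75.6262 million.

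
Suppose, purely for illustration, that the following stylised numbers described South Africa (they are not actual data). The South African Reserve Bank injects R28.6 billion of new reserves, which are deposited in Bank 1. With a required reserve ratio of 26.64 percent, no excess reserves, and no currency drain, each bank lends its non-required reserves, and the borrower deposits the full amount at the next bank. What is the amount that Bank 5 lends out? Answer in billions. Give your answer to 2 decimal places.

Each bank lends a fraction (1 − rr) = 0.7336 of the deposit it receives, so Bank 5 receives 28.6·0.7336^4 and lends 28.6·0.7336^5 ≈ 6.0766 billion.

R6.08 billion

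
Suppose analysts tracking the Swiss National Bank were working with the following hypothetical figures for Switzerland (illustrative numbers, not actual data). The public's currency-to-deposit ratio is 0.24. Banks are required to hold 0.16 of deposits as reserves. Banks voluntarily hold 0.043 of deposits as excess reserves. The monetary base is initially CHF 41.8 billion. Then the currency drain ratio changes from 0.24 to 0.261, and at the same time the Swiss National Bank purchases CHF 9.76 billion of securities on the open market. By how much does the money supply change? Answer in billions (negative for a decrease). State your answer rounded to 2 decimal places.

CHF 23.12 billion

Before: m₁ = (1 + 0.24) / (0.16 + 0.043 + 0.24) ≈ 2.79910, MB₁ = 41.8, so M₁ = 2.79910 × 41.8 ≈ 117.0024 billion.
After: m₂ = (1 + 0.261) / (0.16 + 0.043 + 0.261) ≈ 2.71767, MB₂ = 41.8 + 9.76 = 51.56, so M₂ = 2.71767 × 51.56 ≈ 140.1231 billion.
ΔM = M₂ − M₁ = 140.1231 − 117.0024 = 23.1207 billion.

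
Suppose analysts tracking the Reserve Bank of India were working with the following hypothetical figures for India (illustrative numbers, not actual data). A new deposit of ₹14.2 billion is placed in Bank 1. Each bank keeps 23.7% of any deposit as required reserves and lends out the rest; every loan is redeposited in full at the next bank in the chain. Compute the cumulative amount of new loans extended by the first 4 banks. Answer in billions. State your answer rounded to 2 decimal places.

₹30.22 billion

Bank i lends (1 − rr)^i of the original deposit: Bank 1 lends 14.2·0.7630 = 10.8346, Bank 2 lends 14.2·0.7630² ≈ 8.2668, and so on.
Summing a geometric series: total = 14.2·[0.7630·(1 − 0.7630^4) / (1 − 0.7630)] ≈ 30.2216 billion.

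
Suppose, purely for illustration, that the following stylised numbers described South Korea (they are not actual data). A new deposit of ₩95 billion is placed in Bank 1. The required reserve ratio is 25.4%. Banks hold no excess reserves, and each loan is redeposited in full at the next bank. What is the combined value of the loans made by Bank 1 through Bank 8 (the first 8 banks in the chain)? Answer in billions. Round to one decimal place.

Bank i lends (1 − rr)^i of the original deposit: Bank 1 lends 95·0.7460 = 70.8700, Bank 2 lends 95·0.7460² ≈ 52.8690, and so on.
Summing a geometric series: total = 95·[0.7460·(1 − 0.7460^8) / (1 − 0.7460)] ≈ 252.2525 billion.

₩252.3 billion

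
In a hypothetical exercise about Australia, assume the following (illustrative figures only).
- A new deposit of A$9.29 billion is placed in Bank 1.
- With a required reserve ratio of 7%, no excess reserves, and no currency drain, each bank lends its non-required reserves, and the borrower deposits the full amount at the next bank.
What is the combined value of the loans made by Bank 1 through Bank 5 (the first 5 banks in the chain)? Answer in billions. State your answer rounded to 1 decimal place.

A$37.6 billion

Bank i lends (1 − rr)^i of the original deposit: Bank 1 lends 9.29·0.9300 = 8.6397, Bank 2 lends 9.29·0.9300² ≈ 8.0349, and so on.
Summing a geometric series: total = 9.29·[0.9300·(1 − 0.9300^5) / (1 − 0.9300)] ≈ 37.5594 billion.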